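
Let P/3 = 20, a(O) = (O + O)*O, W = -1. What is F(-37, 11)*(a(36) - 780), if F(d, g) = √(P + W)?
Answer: 1812*√59 ≈ 13918.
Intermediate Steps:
a(O) = 2*O² (a(O) = (2*O)*O = 2*O²)
P = 60 (P = 3*20 = 60)
F(d, g) = √59 (F(d, g) = √(60 - 1) = √59)
F(-37, 11)*(a(36) - 780) = √59*(2*36² - 780) = √59*(2*1296 - 780) = √59*(2592 - 780) = √59*1812 = 1812*√59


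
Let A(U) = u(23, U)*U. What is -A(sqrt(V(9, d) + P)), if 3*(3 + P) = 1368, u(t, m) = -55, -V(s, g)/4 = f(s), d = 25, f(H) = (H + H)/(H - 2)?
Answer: 55*sqrt(21693)/7 ≈ 1157.2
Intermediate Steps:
f(H) = 2*H/(-2 + H) (f(H) = (2*H)/(-2 + H) = 2*H/(-2 + H))
V(s, g) = -8*s/(-2 + s)
P = 453 (P = -3 + (1/3)*1368 = -3 + 456 = 453)
A(U) = -55*U
-A(sqrt(V(9, d) + P)) = -(-55)*sqrt(-8*9/(-2 + 9) + 453) = -(-55)*sqrt(-8*9/7 + 453) = -(-55)*sqrt(-8*9*1/7 + 453) = -(-55)*sqrt(-72/7 + 453) = -(-55)*sqrt(3099/7) = -(-55)*sqrt(21693)/7 = 55*sqrt(21693)/7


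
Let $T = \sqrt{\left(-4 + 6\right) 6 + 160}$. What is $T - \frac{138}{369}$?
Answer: $- \frac{46}{123} + 2 \sqrt{43} \approx 12.741$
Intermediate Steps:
$T = 2 \sqrt{43}$ ($T = \sqrt{2 \cdot 6 + 160} = \sqrt{12 + 160} = \sqrt{172} = 2 \sqrt{43} \approx 13.115$)
$T - \frac{138}{369} = 2 \sqrt{43} - \frac{138}{369} = 2 \sqrt{43} - 138 \cdot \frac{1}{369} = 2 \sqrt{43} - \frac{46}{123} = - \frac{46}{123} + 2 \sqrt{43}$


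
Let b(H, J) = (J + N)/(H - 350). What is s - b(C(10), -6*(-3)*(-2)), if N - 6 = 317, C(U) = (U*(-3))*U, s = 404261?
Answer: 262769937/650 ≈ 4.0426e+5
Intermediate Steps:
C(U) = -3*U² (C(U) = (-3*U)*U = -3*U²)
N = 323 (N = 6 + 317 = 323)
b(H, J) = (323 + J)/(-350 + H) (b(H, J) = (J + 323)/(H - 350) = (323 + J)/(-350 + H))
s - b(C(10), -6*(-3)*(-2)) = 404261 - (323 - 6*(-3)*(-2))/(-350 - 3*10²) = 404261 - (323 + 18*(-2))/(-350 - 3*100) = 404261 - (323 - 36)/(-350 - 300) = 404261 - 287/(-650) = 404261 - (-1)*287/650 = 404261 - 1*(-287/650) = 404261 + 287/650 = 262769937/650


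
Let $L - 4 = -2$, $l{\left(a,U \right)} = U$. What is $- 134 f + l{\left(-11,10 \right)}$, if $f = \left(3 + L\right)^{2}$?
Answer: $-3340$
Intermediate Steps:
$L = 2$ ($L = 4 - 2 = 2$)
$f = 25$ ($f = \left(3 + 2\right)^{2} = 5^{2} = 25$)
$- 134 f + l{\left(-11,10 \right)} = \left(-134\right) 25 + 10 = -3350 + 10 = -3340$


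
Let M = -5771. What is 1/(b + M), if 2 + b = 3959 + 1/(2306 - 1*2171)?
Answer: -135/244889 ≈ -0.00055127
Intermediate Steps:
b = 534196/135 (b = -2 + (3959 + 1/(2306 - 1*2171)) = -2 + (3959 + 1/(2306 - 2171)) = -2 + (3959 + 1/135) = -2 + 534466/135 = 534196/135 ≈ 3957.0)
1/(b + M) = 1/(534196/135 - 5771) = 1/(-244889/135) = -135/244889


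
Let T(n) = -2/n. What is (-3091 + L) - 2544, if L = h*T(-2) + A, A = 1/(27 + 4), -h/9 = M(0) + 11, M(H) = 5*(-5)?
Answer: -170778/31 ≈ -5509.0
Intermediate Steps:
M(H) = -25
h = 126 (h = -9*(-25 + 11) = -9*(-14) = 126)
A = 1/31 ≈ 0.032258
L = 3907/31 (L = 126*(-2/(-2)) + 1/31 = 126*(-2*(-1/2)) + 1/31 = 126*1 + 1/31 = 126 + 1/31 = 3907/31 ≈ 126.03)
(-3091 + L) - 2544 = (-3091 + 3907/31) - 2544 = -91914/31 - 2544 = -170778/31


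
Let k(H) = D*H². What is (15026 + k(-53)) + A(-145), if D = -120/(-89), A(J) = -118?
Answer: 1663892/89 ≈ 18695.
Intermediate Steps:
D = 120/89 (D = -120*(-1/89) = 120/89 ≈ 1.3483)
k(H) = 120*H²/89
(15026 + k(-53)) + A(-145) = (15026 + (120/89)*(-53)²) - 118 = (15026 + (120/89)*2809) - 118 = (15026 + 337080/89) - 118 = 1674394/89 - 118 = 1663892/89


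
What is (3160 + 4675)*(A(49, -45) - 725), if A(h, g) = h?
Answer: -5296460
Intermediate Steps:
(3160 + 4675)*(A(49, -45) - 725) = (3160 + 4675)*(49 - 725) = 7835*(-676) = -5296460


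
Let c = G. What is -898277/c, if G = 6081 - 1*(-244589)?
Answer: -898277/250670 ≈ -3.5835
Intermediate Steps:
G = 250670 (G = 6081 + 244589 = 250670)
c = 250670
-898277/c = -898277/250670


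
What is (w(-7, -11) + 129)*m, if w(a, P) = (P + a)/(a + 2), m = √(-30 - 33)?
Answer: 1989*I*√7/5 ≈ 1052.5*I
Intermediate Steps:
m = 3*I*√7 (m = √(-63) = 3*I*√7 ≈ 7.9373*I)
w(a, P) = (P + a)/(2 + a)
(w(-7, -11) + 129)*m = ((-11 - 7)/(2 - 7) + 129)*(3*I*√7) = (-18/(-5) + 129)*(3*I*√7) = (-⅕*(-18) + 129)*(3*I*√7) = (18/5 + 129)*(3*I*√7) = 663*(3*I*√7)/5 = 1989*I*√7/5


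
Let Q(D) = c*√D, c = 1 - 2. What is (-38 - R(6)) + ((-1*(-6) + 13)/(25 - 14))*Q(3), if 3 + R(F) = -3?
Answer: -32 - 19*√3/11 ≈ -34.992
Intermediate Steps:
R(F) = -6 (R(F) = -3 - 3 = -6)
c = -1
Q(D) = -√D
(-38 - R(6)) + ((-1*(-6) + 13)/(25 - 14))*Q(3) = (-38 - 1*(-6)) + ((-1*(-6) + 13)/(25 - 14))*(-√3) = (-38 + 6) + ((6 + 13)/11)*(-√3) = -32 + (19*(1/11))*(-√3) = -32 + 19*(-√3)/11 = -32 - 19*√3/11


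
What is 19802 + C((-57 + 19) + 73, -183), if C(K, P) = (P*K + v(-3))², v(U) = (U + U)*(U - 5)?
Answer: 40431251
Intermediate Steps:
v(U) = 2*U*(-5 + U) (v(U) = (2*U)*(-5 + U) = 2*U*(-5 + U))
C(K, P) = (48 + K*P)² (C(K, P) = (P*K + 2*(-3)*(-5 - 3))² = (K*P + 2*(-3)*(-8))² = (K*P + 48)² = (48 + K*P)²)
19802 + C((-57 + 19) + 73, -183) = 19802 + (48 + ((-57 + 19) + 73)*(-183))² = 19802 + (48 + (-38 + 73)*(-183))² = 19802 + (48 + 35*(-183))² = 19802 + (48 - 6405)² = 19802 + (-6357)² = 19802 + 40411449 = 40431251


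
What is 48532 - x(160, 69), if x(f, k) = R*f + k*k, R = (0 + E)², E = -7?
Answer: 35931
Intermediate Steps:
R = 49 (R = (0 - 7)² = (-7)² = 49)
x(f, k) = k² + 49*f (x(f, k) = 49*f + k*k = 49*f + k² = k² + 49*f)
48532 - x(160, 69) = 48532 - (69² + 49*160) = 48532 - (4761 + 7840) = 48532 - 1*12601 = 48532 - 12601 = 35931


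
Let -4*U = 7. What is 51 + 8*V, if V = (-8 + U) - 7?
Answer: -83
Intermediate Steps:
U = -7/4 (U = -¼*7 = -7/4 ≈ -1.7500)
V = -67/4 (V = (-8 - 7/4) - 7 = -39/4 - 7 = -67/4 ≈ -16.750)
51 + 8*V = 51 + 8*(-67/4) = 51 - 134 = -83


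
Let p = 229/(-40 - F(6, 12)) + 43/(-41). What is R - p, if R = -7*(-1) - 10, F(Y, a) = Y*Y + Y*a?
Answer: -2451/6068 ≈ -0.40392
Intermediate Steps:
F(Y, a) = Y² + Y*a
R = -3 (R = 7 - 10 = -3)
p = -15753/6068 (p = 229/(-40 - 6*(6 + 12)) + 43/(-41) = 229/(-40 - 6*18) + 43*(-1/41) = 229/(-40 - 1*108) - 43/41 = 229/(-40 - 108) - 43/41 = 229/(-148) - 43/41 = 229*(-1/148) - 43/41 = -229/148 - 43/41 = -15753/6068 ≈ -2.5961)
R - p = -3 - 1*(-15753/6068) = -3 + 15753/6068 = -2451/6068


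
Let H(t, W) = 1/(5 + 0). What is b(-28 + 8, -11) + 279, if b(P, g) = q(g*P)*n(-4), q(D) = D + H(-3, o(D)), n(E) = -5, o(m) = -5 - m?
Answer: -822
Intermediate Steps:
H(t, W) = 1/5
q(D) = 1/5 + D (q(D) = D + 1/5 = 1/5 + D)
b(P, g) = -1 - 5*P*g (b(P, g) = (1/5 + g*P)*(-5) = (1/5 + P*g)*(-5) = -1 - 5*P*g)
b(-28 + 8, -11) + 279 = (-1 - 5*(-28 + 8)*(-11)) + 279 = (-1 - 5*(-20)*(-11)) + 279 = (-1 - 1100) + 279 = -1101 + 279 = -822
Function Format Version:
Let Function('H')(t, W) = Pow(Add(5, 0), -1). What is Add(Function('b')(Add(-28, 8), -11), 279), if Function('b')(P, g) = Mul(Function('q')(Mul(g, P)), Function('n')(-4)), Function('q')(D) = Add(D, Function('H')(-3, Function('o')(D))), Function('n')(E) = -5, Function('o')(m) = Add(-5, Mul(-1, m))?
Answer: -822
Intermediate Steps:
Function('H')(t, W) = Rational(1, 5) (Function('H')(t, W) = Pow(5, -1) = Rational(1, 5))
Function('q')(D) = Add(Rational(1, 5), D) (Function('q')(D) = Add(D, Rational(1, 5)) = Add(Rational(1, 5), D))
Function('b')(P, g) = Add(-1, Mul(-5, P, g)) (Function('b')(P, g) = Mul(Add(Rational(1, 5), Mul(g, P)), -5) = Mul(Add(Rational(1, 5), Mul(P, g)), -5) = Add(-1, Mul(-5, P, g)))
Add(Function('b')(Add(-28, 8), -11), 279) = Add(Add(-1, Mul(-5, Add(-28, 8), -11)), 279) = Add(Add(-1, Mul(-5, -20, -11)), 279) = Add(Add(-1, -1100), 279) = Add(-1101, 279) = -822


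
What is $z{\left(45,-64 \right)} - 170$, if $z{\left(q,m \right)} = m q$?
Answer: $-3050$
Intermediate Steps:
$z{\left(45,-64 \right)} - 170 = \left(-64\right) 45 - 170 = -2880 - 170 = -3050$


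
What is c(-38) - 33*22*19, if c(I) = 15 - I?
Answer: -13741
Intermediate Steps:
c(-38) - 33*22*19 = (15 - 1*(-38)) - 33*22*19 = (15 + 38) - 726*19 = 53 - 13794 = -13741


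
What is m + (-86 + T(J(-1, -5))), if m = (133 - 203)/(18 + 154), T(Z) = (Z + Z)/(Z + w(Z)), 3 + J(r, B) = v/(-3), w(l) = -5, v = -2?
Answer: -81139/946 ≈ -85.771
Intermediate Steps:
J(r, B) = -7/3 (J(r, B) = -3 - 2/(-3) = -3 - 2*(-⅓) = -3 + ⅔ = -7/3)
T(Z) = 2*Z/(-5 + Z) (T(Z) = (Z + Z)/(Z - 5) = (2*Z)/(-5 + Z) = 2*Z/(-5 + Z))
m = -35/86 (m = -70/172 = -70*1/172 = -35/86 ≈ -0.40698)
m + (-86 + T(J(-1, -5))) = -35/86 + (-86 + 2*(-7/3)/(-5 - 7/3)) = -35/86 + (-86 + 2*(-7/3)/(-22/3)) = -35/86 + (-86 + 2*(-7/3)*(-3/22)) = -35/86 + (-86 + 7/11) = -35/86 - 939/11 = -81139/946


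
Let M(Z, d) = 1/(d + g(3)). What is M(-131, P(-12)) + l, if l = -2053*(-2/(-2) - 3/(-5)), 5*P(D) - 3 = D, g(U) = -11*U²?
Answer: -8277721/2520 ≈ -3284.8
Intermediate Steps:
P(D) = ⅗ + D/5
l = -16424/5 (l = -2053*(-2*(-½) - 3*(-⅕)) = -2053*(1 + ⅗) = -2053*8/5 = -16424/5 ≈ -3284.8)
M(Z, d) = 1/(-99 + d) (M(Z, d) = 1/(d - 11*3²) = 1/(d - 11*9) = 1/(d - 99) = 1/(-99 + d))
M(-131, P(-12)) + l = 1/(-99 + (⅗ + (⅕)*(-12))) - 16424/5 = 1/(-99 + (⅗ - 12/5)) - 16424/5 = 1/(-99 - 9/5) - 16424/5 = 1/(-504/5) - 16424/5 = -5/504 - 16424/5 = -8277721/2520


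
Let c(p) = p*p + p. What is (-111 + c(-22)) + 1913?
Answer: 2264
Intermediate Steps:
c(p) = p + p² (c(p) = p² + p = p + p²)
(-111 + c(-22)) + 1913 = (-111 - 22*(1 - 22)) + 1913 = (-111 - 22*(-21)) + 1913 = (-111 + 462) + 1913 = 351 + 1913 = 2264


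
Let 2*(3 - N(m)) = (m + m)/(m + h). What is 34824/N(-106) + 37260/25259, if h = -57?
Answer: 143392235388/9674197 ≈ 14822.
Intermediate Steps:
N(m) = 3 - m/(-57 + m) (N(m) = 3 - (m + m)/(2*(m - 57)) = 3 - 2*m/(2*(-57 + m)) = 3 - m/(-57 + m))
34824/N(-106) + 37260/25259 = 34824/(((-171 + 2*(-106))/(-57 - 106))) + 37260/25259 = 34824/(((-171 - 212)/(-163))) + 37260*(1/25259) = 34824/((-1/163*(-383))) + 37260/25259 = 34824/(383/163) + 37260/25259 = 34824*(163/383) + 37260/25259 = 5676312/383 + 37260/25259 = 143392235388/9674197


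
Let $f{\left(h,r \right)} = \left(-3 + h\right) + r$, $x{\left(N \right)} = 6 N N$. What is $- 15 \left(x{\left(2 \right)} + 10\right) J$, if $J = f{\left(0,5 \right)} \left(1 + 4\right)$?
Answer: $-5100$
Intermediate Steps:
$x{\left(N \right)} = 6 N^{2}$
$f{\left(h,r \right)} = -3 + h + r$
$J = 10$ ($J = \left(-3 + 0 + 5\right) \left(1 + 4\right) = 2 \cdot 5 = 10$)
$- 15 \left(x{\left(2 \right)} + 10\right) J = - 15 \left(6 \cdot 2^{2} + 10\right) 10 = - 15 \left(6 \cdot 4 + 10\right) 10 = - 15 \left(24 + 10\right) 10 = \left(-15\right) 34 \cdot 10 = \left(-510\right) 10 = -5100$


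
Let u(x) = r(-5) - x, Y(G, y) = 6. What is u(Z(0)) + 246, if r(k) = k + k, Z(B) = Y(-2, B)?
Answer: 230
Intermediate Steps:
Z(B) = 6
r(k) = 2*k
u(x) = -10 - x (u(x) = 2*(-5) - x = -10 - x)
u(Z(0)) + 246 = (-10 - 1*6) + 246 = (-10 - 6) + 246 = -16 + 246 = 230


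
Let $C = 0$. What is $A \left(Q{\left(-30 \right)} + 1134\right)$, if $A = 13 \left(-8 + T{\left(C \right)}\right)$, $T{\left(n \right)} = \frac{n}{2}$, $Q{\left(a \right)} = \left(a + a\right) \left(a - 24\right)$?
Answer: $-454896$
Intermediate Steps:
$Q{\left(a \right)} = 2 a \left(-24 + a\right)$
$T{\left(n \right)} = \frac{n}{2}$ ($T{\left(n \right)} = n \frac{1}{2} = \frac{n}{2}$)
$A = -104$ ($A = 13 \left(-8 + \frac{1}{2} \cdot 0\right) = 13 \left(-8 + 0\right) = 13 \left(-8\right) = -104$)
$A \left(Q{\left(-30 \right)} + 1134\right) = - 104 \left(2 \left(-30\right) \left(-24 - 30\right) + 1134\right) = - 104 \left(2 \left(-30\right) \left(-54\right) + 1134\right) = - 104 \left(3240 + 1134\right) = \left(-104\right) 4374 = -454896$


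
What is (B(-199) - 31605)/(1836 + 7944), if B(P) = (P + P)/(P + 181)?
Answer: -142123/44010 ≈ -3.2293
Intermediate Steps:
B(P) = 2*P/(181 + P) (B(P) = (2*P)/(181 + P) = 2*P/(181 + P))
(B(-199) - 31605)/(1836 + 7944) = (2*(-199)/(181 - 199) - 31605)/(1836 + 7944) = (2*(-199)/(-18) - 31605)/9780 = (2*(-199)*(-1/18) - 31605)*(1/9780) = (199/9 - 31605)*(1/9780) = -284246/9*1/9780 = -142123/44010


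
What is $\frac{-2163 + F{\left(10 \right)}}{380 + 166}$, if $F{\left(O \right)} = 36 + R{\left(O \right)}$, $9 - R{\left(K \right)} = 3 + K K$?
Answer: $- \frac{2221}{546} \approx -4.0678$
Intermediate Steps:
$R{\left(K \right)} = 6 - K^{2}$ ($R{\left(K \right)} = 9 - \left(3 + K K\right) = 9 - \left(3 + K^{2}\right) = 6 - K^{2}$)
$F{\left(O \right)} = 42 - O^{2}$ ($F{\left(O \right)} = 36 - \left(-6 + O^{2}\right) = 42 - O^{2}$)
$\frac{-2163 + F{\left(10 \right)}}{380 + 166} = \frac{-2163 + \left(42 - 10^{2}\right)}{380 + 166} = \frac{-2163 + \left(42 - 100\right)}{546} = \left(-2163 + \left(42 - 100\right)\right) \frac{1}{546} = \left(-2163 - 58\right) \frac{1}{546} = \left(-2221\right) \frac{1}{546} = - \frac{2221}{546}$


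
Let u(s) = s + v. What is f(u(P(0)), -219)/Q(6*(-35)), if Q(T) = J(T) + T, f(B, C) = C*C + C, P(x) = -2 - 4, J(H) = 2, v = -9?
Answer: -23871/104 ≈ -229.53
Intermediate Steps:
P(x) = -6
u(s) = -9 + s (u(s) = s - 9 = -9 + s)
f(B, C) = C + C² (f(B, C) = C² + C = C + C²)
Q(T) = 2 + T
f(u(P(0)), -219)/Q(6*(-35)) = (-219*(1 - 219))/(2 + 6*(-35)) = (-219*(-218))/(2 - 210) = 47742/(-208) = 47742*(-1/208) = -23871/104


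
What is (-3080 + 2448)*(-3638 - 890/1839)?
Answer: 4228820704/1839 ≈ 2.2995e+6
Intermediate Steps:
(-3080 + 2448)*(-3638 - 890/1839) = -632*(-3638 - 890*1/1839) = -632*(-3638 - 890/1839) = -632*(-6691172/1839) = 4228820704/1839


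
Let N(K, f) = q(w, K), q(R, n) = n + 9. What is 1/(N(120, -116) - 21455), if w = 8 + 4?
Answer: -1/21326 ≈ -4.6891e-5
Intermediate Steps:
w = 12
q(R, n) = 9 + n
N(K, f) = 9 + K
1/(N(120, -116) - 21455) = 1/((9 + 120) - 21455) = 1/(129 - 21455) = 1/(-21326) = -1/21326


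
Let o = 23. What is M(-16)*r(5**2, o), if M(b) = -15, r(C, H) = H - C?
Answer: 30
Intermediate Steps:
M(-16)*r(5**2, o) = -15*(23 - 1*5**2) = -15*(23 - 1*25) = -15*(23 - 25) = -15*(-2) = 30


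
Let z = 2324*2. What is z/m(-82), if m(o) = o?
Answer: -2324/41 ≈ -56.683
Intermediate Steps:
z = 4648
z/m(-82) = 4648/(-82) = 4648*(-1/82) = -2324/41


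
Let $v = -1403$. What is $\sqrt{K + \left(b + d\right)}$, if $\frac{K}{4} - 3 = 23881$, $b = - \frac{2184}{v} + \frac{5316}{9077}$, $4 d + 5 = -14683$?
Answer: $\frac{10 \sqrt{148989441662337793}}{12735031} \approx 303.09$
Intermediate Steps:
$d = -3672$ ($d = - \frac{5}{4} + \frac{1}{4} \left(-14683\right) = - \frac{5}{4} - \frac{14683}{4} = -3672$)
$b = \frac{27282516}{12735031}$ ($b = - \frac{2184}{-1403} + \frac{5316}{9077} = \left(-2184\right) \left(- \frac{1}{1403}\right) + 5316 \cdot \frac{1}{9077} = \frac{2184}{1403} + \frac{5316}{9077} = \frac{27282516}{12735031} \approx 2.1423$)
$K = 95536$ ($K = 12 + 4 \cdot 23881 = 12 + 95524 = 95536$)
$\sqrt{K + \left(b + d\right)} = \sqrt{95536 + \left(\frac{27282516}{12735031} - 3672\right)} = \sqrt{95536 - \frac{46735751316}{12735031}} = \sqrt{\frac{1169918170300}{12735031}} = \frac{10 \sqrt{148989441662337793}}{12735031}$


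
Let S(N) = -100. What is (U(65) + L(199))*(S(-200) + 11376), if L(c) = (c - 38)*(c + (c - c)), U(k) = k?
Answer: 362004704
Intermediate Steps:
L(c) = c*(-38 + c) (L(c) = (-38 + c)*(c + 0) = (-38 + c)*c = c*(-38 + c))
(U(65) + L(199))*(S(-200) + 11376) = (65 + 199*(-38 + 199))*(-100 + 11376) = (65 + 199*161)*11276 = (65 + 32039)*11276 = 32104*11276 = 362004704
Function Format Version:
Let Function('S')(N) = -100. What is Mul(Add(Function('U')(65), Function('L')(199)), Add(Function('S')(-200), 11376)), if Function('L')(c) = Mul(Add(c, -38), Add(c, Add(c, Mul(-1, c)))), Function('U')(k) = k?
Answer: 362004704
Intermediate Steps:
Function('L')(c) = Mul(c, Add(-38, c)) (Function('L')(c) = Mul(Add(-38, c), Add(c, 0)) = Mul(Add(-38, c), c) = Mul(c, Add(-38, c)))
Mul(Add(Function('U')(65), Function('L')(199)), Add(Function('S')(-200), 11376)) = Mul(Add(65, Mul(199, Add(-38, 199))), Add(-100, 11376)) = Mul(Add(65, Mul(199, 161)), 11276) = Mul(Add(65, 32039), 11276) = Mul(32104, 11276) = 362004704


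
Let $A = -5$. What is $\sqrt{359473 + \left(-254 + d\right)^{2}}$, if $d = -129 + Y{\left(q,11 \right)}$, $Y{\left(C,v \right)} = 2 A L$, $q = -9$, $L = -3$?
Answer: $\sqrt{484082} \approx 695.76$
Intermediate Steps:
$Y{\left(C,v \right)} = 30$ ($Y{\left(C,v \right)} = 2 \left(-5\right) \left(-3\right) = \left(-10\right) \left(-3\right) = 30$)
$d = -99$ ($d = -129 + 30 = -99$)
$\sqrt{359473 + \left(-254 + d\right)^{2}} = \sqrt{359473 + \left(-254 - 99\right)^{2}} = \sqrt{359473 + \left(-353\right)^{2}} = \sqrt{359473 + 124609} = \sqrt{484082}$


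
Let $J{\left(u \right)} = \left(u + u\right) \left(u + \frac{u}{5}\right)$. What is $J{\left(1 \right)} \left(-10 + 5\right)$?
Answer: $-12$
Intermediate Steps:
$J{\left(u \right)} = \frac{12 u^{2}}{5}$ ($J{\left(u \right)} = 2 u \left(u + u \frac{1}{5}\right) = 2 u \left(u + \frac{u}{5}\right) = 2 u \frac{6 u}{5} = \frac{12 u^{2}}{5}$)
$J{\left(1 \right)} \left(-10 + 5\right) = \frac{12 \cdot 1^{2}}{5} \left(-10 + 5\right) = \frac{12}{5} \cdot 1 \left(-5\right) = \frac{12}{5} \left(-5\right) = -12$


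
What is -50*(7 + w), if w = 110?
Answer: -5850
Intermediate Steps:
-50*(7 + w) = -50*(7 + 110) = -50*117 = -5850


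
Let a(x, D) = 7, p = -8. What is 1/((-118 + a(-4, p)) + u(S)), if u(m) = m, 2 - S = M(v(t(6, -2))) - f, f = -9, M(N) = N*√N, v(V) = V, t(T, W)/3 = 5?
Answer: -118/10549 + 15*√15/10549 ≈ -0.0056788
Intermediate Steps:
t(T, W) = 15 (t(T, W) = 3*5 = 15)
M(N) = N^(3/2)
S = -7 - 15*√15 (S = 2 - (15^(3/2) - 1*(-9)) = 2 - (15*√15 + 9) = 2 - (9 + 15*√15) = 2 + (-9 - 15*√15) = -7 - 15*√15 ≈ -65.095)
1/((-118 + a(-4, p)) + u(S)) = 1/((-118 + 7) + (-7 - 15*√15)) = 1/(-111 + (-7 - 15*√15)) = 1/(-118 - 15*√15)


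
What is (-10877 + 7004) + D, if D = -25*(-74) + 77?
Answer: -1946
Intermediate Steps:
D = 1927 (D = 1850 + 77 = 1927)
(-10877 + 7004) + D = (-10877 + 7004) + 1927 = -3873 + 1927 = -1946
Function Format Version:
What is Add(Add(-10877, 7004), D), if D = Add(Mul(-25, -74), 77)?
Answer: -1946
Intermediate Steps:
D = 1927 (D = Add(1850, 77) = 1927)
Add(Add(-10877, 7004), D) = Add(Add(-10877, 7004), 1927) = Add(-3873, 1927) = -1946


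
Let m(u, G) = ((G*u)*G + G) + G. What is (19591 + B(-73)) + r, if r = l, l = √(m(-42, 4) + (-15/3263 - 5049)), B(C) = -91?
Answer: 19500 + I*√60827325442/3263 ≈ 19500.0 + 75.584*I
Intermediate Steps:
m(u, G) = 2*G + u*G² (m(u, G) = (u*G² + G) + G = (G + u*G²) + G = 2*G + u*G²)
l = I*√60827325442/3263 (l = √(4*(2 + 4*(-42)) + (-15/3263 - 5049)) = √(4*(2 - 168) + (-15*1/3263 - 5049)) = √(4*(-166) + (-15/3263 - 5049)) = √(-664 - 16474902/3263) = √(-18641534/3263) = I*√60827325442/3263 ≈ 75.584*I)
r = I*√60827325442/3263 ≈ 75.584*I
(19591 + B(-73)) + r = (19591 - 91) + I*√60827325442/3263 = 19500 + I*√60827325442/3263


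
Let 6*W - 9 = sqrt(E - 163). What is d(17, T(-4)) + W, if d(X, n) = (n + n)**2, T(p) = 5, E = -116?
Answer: 203/2 + I*sqrt(31)/2 ≈ 101.5 + 2.7839*I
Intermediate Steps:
d(X, n) = 4*n**2 (d(X, n) = (2*n)**2 = 4*n**2)
W = 3/2 + I*sqrt(31)/2 (W = 3/2 + sqrt(-116 - 163)/6 = 3/2 + sqrt(-279)/6 = 3/2 + (3*I*sqrt(31))/6 = 3/2 + I*sqrt(31)/2 ≈ 1.5 + 2.7839*I)
d(17, T(-4)) + W = 4*5**2 + (3/2 + I*sqrt(31)/2) = 4*25 + (3/2 + I*sqrt(31)/2) = 100 + (3/2 + I*sqrt(31)/2) = 203/2 + I*sqrt(31)/2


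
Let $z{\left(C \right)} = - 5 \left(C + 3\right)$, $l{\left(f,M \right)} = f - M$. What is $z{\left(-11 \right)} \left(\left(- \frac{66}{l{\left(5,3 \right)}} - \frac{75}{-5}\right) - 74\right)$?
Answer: $-3680$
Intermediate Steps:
$z{\left(C \right)} = -15 - 5 C$ ($z{\left(C \right)} = - 5 \left(3 + C\right) = -15 - 5 C$)
$z{\left(-11 \right)} \left(\left(- \frac{66}{l{\left(5,3 \right)}} - \frac{75}{-5}\right) - 74\right) = \left(-15 - -55\right) \left(\left(- \frac{66}{5 - 3} - \frac{75}{-5}\right) - 74\right) = \left(-15 + 55\right) \left(\left(- \frac{66}{5 - 3} - -15\right) - 74\right) = 40 \left(\left(- \frac{66}{2} + 15\right) - 74\right) = 40 \left(\left(\left(-66\right) \frac{1}{2} + 15\right) - 74\right) = 40 \left(\left(-33 + 15\right) - 74\right) = 40 \left(-18 - 74\right) = 40 \left(-92\right) = -3680$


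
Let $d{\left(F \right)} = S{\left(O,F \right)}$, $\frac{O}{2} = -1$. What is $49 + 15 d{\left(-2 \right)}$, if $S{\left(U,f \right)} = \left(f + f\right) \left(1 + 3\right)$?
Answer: $-191$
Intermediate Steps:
$O = -2$ ($O = 2 \left(-1\right) = -2$)
$S{\left(U,f \right)} = 8 f$ ($S{\left(U,f \right)} = 2 f 4 = 8 f$)
$d{\left(F \right)} = 8 F$
$49 + 15 d{\left(-2 \right)} = 49 + 15 \cdot 8 \left(-2\right) = 49 + 15 \left(-16\right) = 49 - 240 = -191$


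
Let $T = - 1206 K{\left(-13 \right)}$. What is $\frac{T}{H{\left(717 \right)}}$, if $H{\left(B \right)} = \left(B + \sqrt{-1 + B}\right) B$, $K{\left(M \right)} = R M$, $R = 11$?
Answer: $\frac{172458}{513373} - \frac{114972 \sqrt{179}}{122696147} \approx 0.32339$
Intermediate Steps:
$K{\left(M \right)} = 11 M$
$T = 172458$ ($T = - 1206 \cdot 11 \left(-13\right) = \left(-1206\right) \left(-143\right) = 172458$)
$H{\left(B \right)} = B \left(B + \sqrt{-1 + B}\right)$
$\frac{T}{H{\left(717 \right)}} = \frac{172458}{717 \left(717 + \sqrt{-1 + 717}\right)} = \frac{172458}{717 \left(717 + \sqrt{716}\right)} = \frac{172458}{717 \left(717 + 2 \sqrt{179}\right)} = \frac{172458}{514089 + 1434 \sqrt{179}}$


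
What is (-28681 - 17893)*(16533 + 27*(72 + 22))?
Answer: -888212754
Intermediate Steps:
(-28681 - 17893)*(16533 + 27*(72 + 22)) = -46574*(16533 + 27*94) = -46574*(16533 + 2538) = -46574*19071 = -888212754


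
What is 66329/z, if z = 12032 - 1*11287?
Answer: 66329/745 ≈ 89.032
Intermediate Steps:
z = 745 (z = 12032 - 11287 = 745)
66329/z = 66329/745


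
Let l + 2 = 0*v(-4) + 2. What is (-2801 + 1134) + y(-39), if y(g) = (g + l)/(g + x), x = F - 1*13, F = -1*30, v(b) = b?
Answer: -136655/82 ≈ -1666.5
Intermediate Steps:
F = -30
x = -43 (x = -30 - 1*13 = -30 - 13 = -43)
l = 0 (l = -2 + (0*(-4) + 2) = -2 + (0 + 2) = -2 + 2 = 0)
y(g) = g/(-43 + g) (y(g) = (g + 0)/(g - 43) = g/(-43 + g))
(-2801 + 1134) + y(-39) = (-2801 + 1134) - 39/(-43 - 39) = -1667 - 39/(-82) = -1667 - 39*(-1/82) = -1667 + 39/82 = -136655/82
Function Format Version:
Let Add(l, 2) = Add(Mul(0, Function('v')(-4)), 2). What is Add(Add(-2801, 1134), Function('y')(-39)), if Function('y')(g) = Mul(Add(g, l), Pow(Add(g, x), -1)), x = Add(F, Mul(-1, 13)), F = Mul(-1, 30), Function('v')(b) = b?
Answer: Rational(-136655, 82) ≈ -1666.5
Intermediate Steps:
F = -30
x = -43 (x = Add(-30, Mul(-1, 13)) = Add(-30, -13) = -43)
l = 0 (l = Add(-2, Add(Mul(0, -4), 2)) = Add(-2, Add(0, 2)) = Add(-2, 2) = 0)
Function('y')(g) = Mul(g, Pow(Add(-43, g), -1)) (Function('y')(g) = Mul(Add(g, 0), Pow(Add(g, -43), -1)) = Mul(g, Pow(Add(-43, g), -1)))
Add(Add(-2801, 1134), Function('y')(-39)) = Add(Add(-2801, 1134), Mul(-39, Pow(Add(-43, -39), -1))) = Add(-1667, Mul(-39, Pow(-82, -1))) = Add(-1667, Mul(-39, Rational(-1, 82))) = Add(-1667, Rational(39, 82)) = Rational(-136655, 82)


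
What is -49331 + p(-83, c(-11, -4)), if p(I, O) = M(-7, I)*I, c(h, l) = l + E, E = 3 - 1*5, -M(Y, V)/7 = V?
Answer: -97554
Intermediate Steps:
M(Y, V) = -7*V
E = -2 (E = 3 - 5 = -2)
c(h, l) = -2 + l (c(h, l) = l - 2 = -2 + l)
p(I, O) = -7*I² (p(I, O) = (-7*I)*I = -7*I²)
-49331 + p(-83, c(-11, -4)) = -49331 - 7*(-83)² = -49331 - 7*6889 = -49331 - 48223 = -97554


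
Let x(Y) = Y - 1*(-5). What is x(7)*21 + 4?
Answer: 256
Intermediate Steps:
x(Y) = 5 + Y (x(Y) = Y + 5 = 5 + Y)
x(7)*21 + 4 = (5 + 7)*21 + 4 = 12*21 + 4 = 252 + 4 = 256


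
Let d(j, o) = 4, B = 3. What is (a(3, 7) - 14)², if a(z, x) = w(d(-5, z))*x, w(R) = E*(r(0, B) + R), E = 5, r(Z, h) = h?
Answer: 53361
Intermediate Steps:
w(R) = 15 + 5*R (w(R) = 5*(3 + R) = 15 + 5*R)
a(z, x) = 35*x (a(z, x) = (15 + 5*4)*x = (15 + 20)*x = 35*x)
(a(3, 7) - 14)² = (35*7 - 14)² = (245 - 14)² = 231² = 53361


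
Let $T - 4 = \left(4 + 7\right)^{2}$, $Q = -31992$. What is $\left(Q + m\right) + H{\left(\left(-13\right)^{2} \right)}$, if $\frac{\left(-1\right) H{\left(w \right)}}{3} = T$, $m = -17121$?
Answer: $-49488$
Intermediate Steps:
$T = 125$ ($T = 4 + \left(4 + 7\right)^{2} = 4 + 11^{2} = 4 + 121 = 125$)
$H{\left(w \right)} = -375$ ($H{\left(w \right)} = \left(-3\right) 125 = -375$)
$\left(Q + m\right) + H{\left(\left(-13\right)^{2} \right)} = \left(-31992 - 17121\right) - 375 = -49113 - 375 = -49488$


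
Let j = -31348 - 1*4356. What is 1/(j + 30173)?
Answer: -1/5531 ≈ -0.00018080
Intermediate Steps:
j = -35704 (j = -31348 - 4356 = -35704)
1/(j + 30173) = 1/(-35704 + 30173) = 1/(-5531) = -1/5531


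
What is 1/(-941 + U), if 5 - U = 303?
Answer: -1/1239 ≈ -0.00080710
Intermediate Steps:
U = -298 (U = 5 - 1*303 = 5 - 303 = -298)
1/(-941 + U) = 1/(-941 - 298) = 1/(-1239) = -1/1239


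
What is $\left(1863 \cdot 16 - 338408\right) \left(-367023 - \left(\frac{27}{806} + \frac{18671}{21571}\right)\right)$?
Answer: $\frac{984613058428846300}{8693113} \approx 1.1326 \cdot 10^{11}$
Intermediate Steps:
$\left(1863 \cdot 16 - 338408\right) \left(-367023 - \left(\frac{27}{806} + \frac{18671}{21571}\right)\right) = \left(29808 - 338408\right) \left(-367023 - \frac{15631243}{17386226}\right) = - 308600 \left(-367023 - \frac{15631243}{17386226}\right) = \left(-308600\right) \left(- \frac{6381160456441}{17386226}\right) = \frac{984613058428846300}{8693113}$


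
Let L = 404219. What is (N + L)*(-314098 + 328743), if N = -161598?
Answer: 3553184545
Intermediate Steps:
(N + L)*(-314098 + 328743) = (-161598 + 404219)*(-314098 + 328743) = 242621*14645 = 3553184545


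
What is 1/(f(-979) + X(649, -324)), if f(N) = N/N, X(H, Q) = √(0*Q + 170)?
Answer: -1/169 + √170/169 ≈ 0.071233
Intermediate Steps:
X(H, Q) = √170 (X(H, Q) = √(0 + 170) = √170)
f(N) = 1
1/(f(-979) + X(649, -324)) = 1/(1 + √170)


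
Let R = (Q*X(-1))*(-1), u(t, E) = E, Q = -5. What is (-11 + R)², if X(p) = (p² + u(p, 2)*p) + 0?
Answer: 256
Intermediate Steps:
X(p) = p² + 2*p (X(p) = (p² + 2*p) + 0 = p² + 2*p)
R = -5 (R = -(-5)*(2 - 1)*(-1) = -(-5)*(-1) = -5*(-1)*(-1) = 5*(-1) = -5)
(-11 + R)² = (-11 - 5)² = (-16)² = 256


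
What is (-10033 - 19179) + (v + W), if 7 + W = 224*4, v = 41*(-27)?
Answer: -29430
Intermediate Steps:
v = -1107
W = 889 (W = -7 + 224*4 = -7 + 896 = 889)
(-10033 - 19179) + (v + W) = (-10033 - 19179) + (-1107 + 889) = -29212 - 218 = -29430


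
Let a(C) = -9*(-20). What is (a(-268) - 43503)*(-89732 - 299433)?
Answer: 16859795295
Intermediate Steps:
a(C) = 180
(a(-268) - 43503)*(-89732 - 299433) = (180 - 43503)*(-89732 - 299433) = -43323*(-389165) = 16859795295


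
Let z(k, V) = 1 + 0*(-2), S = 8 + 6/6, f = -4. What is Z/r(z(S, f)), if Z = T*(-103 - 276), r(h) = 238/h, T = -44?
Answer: 8338/119 ≈ 70.067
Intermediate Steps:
S = 9 (S = 8 + 6*(1/6) = 8 + 1 = 9)
z(k, V) = 1 (z(k, V) = 1 + 0 = 1)
Z = 16676 (Z = -44*(-103 - 276) = -44*(-379) = 16676)
Z/r(z(S, f)) = 16676/((238/1)) = 16676/((238*1)) = 16676/238 = 16676*(1/238) = 8338/119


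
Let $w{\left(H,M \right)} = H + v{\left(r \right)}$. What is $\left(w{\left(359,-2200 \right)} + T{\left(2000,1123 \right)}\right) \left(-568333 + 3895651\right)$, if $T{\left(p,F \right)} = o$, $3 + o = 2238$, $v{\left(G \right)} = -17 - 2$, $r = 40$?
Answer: $8567843850$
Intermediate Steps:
$v{\left(G \right)} = -19$
$o = 2235$ ($o = -3 + 2238 = 2235$)
$w{\left(H,M \right)} = -19 + H$ ($w{\left(H,M \right)} = H - 19 = -19 + H$)
$T{\left(p,F \right)} = 2235$
$\left(w{\left(359,-2200 \right)} + T{\left(2000,1123 \right)}\right) \left(-568333 + 3895651\right) = \left(\left(-19 + 359\right) + 2235\right) \left(-568333 + 3895651\right) = \left(340 + 2235\right) 3327318 = 2575 \cdot 3327318 = 8567843850$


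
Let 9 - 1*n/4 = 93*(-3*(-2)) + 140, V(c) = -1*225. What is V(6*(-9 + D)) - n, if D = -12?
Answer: 2531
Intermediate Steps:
V(c) = -225
n = -2756 (n = 36 - 4*(93*(-3*(-2)) + 140) = 36 - 4*(93*6 + 140) = 36 - 4*(558 + 140) = 36 - 4*698 = 36 - 2792 = -2756)
V(6*(-9 + D)) - n = -225 - 1*(-2756) = -225 + 2756 = 2531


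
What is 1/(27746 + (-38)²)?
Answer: 1/29190 ≈ 3.4258e-5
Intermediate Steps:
1/(27746 + (-38)²) = 1/(27746 + 1444) = 1/29190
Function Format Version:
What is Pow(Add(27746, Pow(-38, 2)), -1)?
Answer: Rational(1, 29190) ≈ 3.4258e-5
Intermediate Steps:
Pow(Add(27746, Pow(-38, 2)), -1) = Pow(Add(27746, 1444), -1) = Pow(29190, -1) = Rational(1, 29190)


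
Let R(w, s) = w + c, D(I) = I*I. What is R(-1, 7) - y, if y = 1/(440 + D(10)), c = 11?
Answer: 5399/540 ≈ 9.9982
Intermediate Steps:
D(I) = I²
R(w, s) = 11 + w (R(w, s) = w + 11 = 11 + w)
y = 1/540 (y = 1/(440 + 10²) = 1/(440 + 100) = 1/540 ≈ 0.0018519)
R(-1, 7) - y = (11 - 1) - 1*1/540 = 10 - 1/540 = 5399/540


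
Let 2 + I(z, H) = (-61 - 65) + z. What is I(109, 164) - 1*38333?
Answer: -38352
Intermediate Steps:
I(z, H) = -128 + z (I(z, H) = -2 + ((-61 - 65) + z) = -2 + (-126 + z) = -128 + z)
I(109, 164) - 1*38333 = (-128 + 109) - 1*38333 = -19 - 38333 = -38352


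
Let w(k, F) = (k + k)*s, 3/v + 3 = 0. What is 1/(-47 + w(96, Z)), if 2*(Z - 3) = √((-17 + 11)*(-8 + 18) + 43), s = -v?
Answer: 1/145 ≈ 0.0068966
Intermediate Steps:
v = -1 (v = 3/(-3 + 0) = 3/(-3) = 3*(-⅓) = -1)
s = 1 (s = -1*(-1) = 1)
Z = 3 + I*√17/2 (Z = 3 + √((-17 + 11)*(-8 + 18) + 43)/2 = 3 + √(-6*10 + 43)/2 = 3 + √(-60 + 43)/2 = 3 + √(-17)/2 = 3 + (I*√17)/2 = 3 + I*√17/2 ≈ 3.0 + 2.0616*I)
w(k, F) = 2*k (w(k, F) = (k + k)*1 = (2*k)*1 = 2*k)
1/(-47 + w(96, Z)) = 1/(-47 + 2*96) = 1/(-47 + 192) = 1/145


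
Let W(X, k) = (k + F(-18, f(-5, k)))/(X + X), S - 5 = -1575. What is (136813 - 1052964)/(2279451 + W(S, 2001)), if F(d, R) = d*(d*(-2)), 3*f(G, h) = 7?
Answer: -2876714140/7157474787 ≈ -0.40192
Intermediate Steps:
S = -1570 (S = 5 - 1575 = -1570)
f(G, h) = 7/3 (f(G, h) = (⅓)*7 = 7/3)
F(d, R) = -2*d² (F(d, R) = d*(-2*d) = -2*d²)
W(X, k) = (-648 + k)/(2*X) (W(X, k) = (k - 2*(-18)²)/(X + X) = (k - 2*324)/((2*X)) = (k - 648)*(1/(2*X)) = (-648 + k)*(1/(2*X)) = (-648 + k)/(2*X))
(136813 - 1052964)/(2279451 + W(S, 2001)) = (136813 - 1052964)/(2279451 + (½)*(-648 + 2001)/(-1570)) = -916151/(2279451 + (½)*(-1/1570)*1353) = -916151/(2279451 - 1353/3140) = -916151/7157474787/3140 = -916151*3140/7157474787 = -2876714140/7157474787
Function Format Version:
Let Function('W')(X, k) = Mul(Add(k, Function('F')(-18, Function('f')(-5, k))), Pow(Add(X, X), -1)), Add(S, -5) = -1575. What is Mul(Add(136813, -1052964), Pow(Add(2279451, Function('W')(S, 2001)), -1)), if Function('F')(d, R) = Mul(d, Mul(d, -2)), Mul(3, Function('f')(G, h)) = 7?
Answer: Rational(-2876714140, 7157474787) ≈ -0.40192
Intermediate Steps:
S = -1570 (S = Add(5, -1575) = -1570)
Function('f')(G, h) = Rational(7, 3) (Function('f')(G, h) = Mul(Rational(1, 3), 7) = Rational(7, 3))
Function('F')(d, R) = Mul(-2, Pow(d, 2)) (Function('F')(d, R) = Mul(d, Mul(-2, d)) = Mul(-2, Pow(d, 2)))
Function('W')(X, k) = Mul(Rational(1, 2), Pow(X, -1), Add(-648, k)) (Function('W')(X, k) = Mul(Add(k, Mul(-2, Pow(-18, 2))), Pow(Add(X, X), -1)) = Mul(Add(k, Mul(-2, 324)), Pow(Mul(2, X), -1)) = Mul(Add(k, -648), Mul(Rational(1, 2), Pow(X, -1))) = Mul(Add(-648, k), Mul(Rational(1, 2), Pow(X, -1))) = Mul(Rational(1, 2), Pow(X, -1), Add(-648, k)))
Mul(Add(136813, -1052964), Pow(Add(2279451, Function('W')(S, 2001)), -1)) = Mul(Add(136813, -1052964), Pow(Add(2279451, Mul(Rational(1, 2), Pow(-1570, -1), Add(-648, 2001))), -1)) = Mul(-916151, Pow(Add(2279451, Mul(Rational(1, 2), Rational(-1, 1570), 1353)), -1)) = Mul(-916151, Pow(Add(2279451, Rational(-1353, 3140)), -1)) = Mul(-916151, Pow(Rational(7157474787, 3140), -1)) = Mul(-916151, Rational(3140, 7157474787)) = Rational(-2876714140, 7157474787)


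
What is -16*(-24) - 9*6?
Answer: 330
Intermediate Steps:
-16*(-24) - 9*6 = 384 - 54 = 330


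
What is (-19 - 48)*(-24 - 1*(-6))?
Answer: 1206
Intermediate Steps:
(-19 - 48)*(-24 - 1*(-6)) = -67*(-24 + 6) = -67*(-18) = 1206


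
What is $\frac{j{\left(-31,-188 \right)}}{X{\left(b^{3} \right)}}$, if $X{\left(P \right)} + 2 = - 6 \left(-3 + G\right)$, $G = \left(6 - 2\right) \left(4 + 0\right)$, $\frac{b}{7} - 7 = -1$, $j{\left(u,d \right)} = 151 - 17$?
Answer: $- \frac{67}{40} \approx -1.675$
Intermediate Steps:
$j{\left(u,d \right)} = 134$
$b = 42$ ($b = 49 + 7 \left(-1\right) = 49 - 7 = 42$)
$G = 16$ ($G = 4 \cdot 4 = 16$)
$X{\left(P \right)} = -80$ ($X{\left(P \right)} = -2 - 6 \left(-3 + 16\right) = -2 - 78 = -80$)
$\frac{j{\left(-31,-188 \right)}}{X{\left(b^{3} \right)}} = \frac{134}{-80} = 134 \left(- \frac{1}{80}\right) = - \frac{67}{40}$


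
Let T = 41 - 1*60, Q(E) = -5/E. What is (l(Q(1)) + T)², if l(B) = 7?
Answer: 144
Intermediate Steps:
T = -19 (T = 41 - 60 = -19)
(l(Q(1)) + T)² = (7 - 19)² = (-12)² = 144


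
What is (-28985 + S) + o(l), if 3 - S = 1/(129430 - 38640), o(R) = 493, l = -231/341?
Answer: -2586516311/90790 ≈ -28489.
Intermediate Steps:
l = -21/31 (l = -231*1/341 = -21/31 ≈ -0.67742)
S = 272369/90790 (S = 3 - 1/(129430 - 38640) = 3 - 1/90790 = 272369/90790 ≈ 3.0000)
(-28985 + S) + o(l) = (-28985 + 272369/90790) + 493 = -2631275781/90790 + 493 = -2586516311/90790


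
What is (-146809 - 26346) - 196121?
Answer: -369276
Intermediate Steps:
(-146809 - 26346) - 196121 = -173155 - 196121 = -369276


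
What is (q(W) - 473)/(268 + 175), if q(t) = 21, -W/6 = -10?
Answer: -452/443 ≈ -1.0203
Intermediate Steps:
W = 60 (W = -6*(-10) = 60)
(q(W) - 473)/(268 + 175) = (21 - 473)/(268 + 175) = -452/443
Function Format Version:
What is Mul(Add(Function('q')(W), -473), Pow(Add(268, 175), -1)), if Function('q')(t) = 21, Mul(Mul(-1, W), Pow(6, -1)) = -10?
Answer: Rational(-452, 443) ≈ -1.0203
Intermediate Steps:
W = 60 (W = Mul(-6, -10) = 60)
Mul(Add(Function('q')(W), -473), Pow(Add(268, 175), -1)) = Mul(Add(21, -473), Pow(Add(268, 175), -1)) = Mul(-452, Pow(443, -1)) = Mul(-452, Rational(1, 443)) = Rational(-452, 443)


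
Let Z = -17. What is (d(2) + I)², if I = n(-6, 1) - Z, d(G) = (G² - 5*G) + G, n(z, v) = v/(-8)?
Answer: 10609/64 ≈ 165.77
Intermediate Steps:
n(z, v) = -v/8 (n(z, v) = v*(-⅛) = -v/8)
d(G) = G² - 4*G
I = 135/8 (I = -⅛*1 - 1*(-17) = -⅛ + 17 = 135/8 ≈ 16.875)
(d(2) + I)² = (2*(-4 + 2) + 135/8)² = (2*(-2) + 135/8)² = (-4 + 135/8)² = (103/8)² = 10609/64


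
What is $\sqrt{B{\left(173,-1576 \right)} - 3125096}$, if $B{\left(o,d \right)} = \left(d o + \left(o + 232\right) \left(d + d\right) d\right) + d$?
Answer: $2 \sqrt{502114810} \approx 44816.0$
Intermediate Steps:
$B{\left(o,d \right)} = d + d o + 2 d^{2} \left(232 + o\right)$ ($B{\left(o,d \right)} = \left(d o + \left(232 + o\right) 2 d d\right) + d = \left(d o + 2 d \left(232 + o\right) d\right) + d = \left(d o + 2 d^{2} \left(232 + o\right)\right) + d = d + d o + 2 d^{2} \left(232 + o\right)$)
$\sqrt{B{\left(173,-1576 \right)} - 3125096} = \sqrt{- 1576 \left(1 + 173 + 464 \left(-1576\right) + 2 \left(-1576\right) 173\right) - 3125096} = \sqrt{- 1576 \left(1 + 173 - 731264 - 545296\right) - 3125096} = \sqrt{\left(-1576\right) \left(-1276386\right) - 3125096} = \sqrt{2011584336 - 3125096} = \sqrt{2008459240} = 2 \sqrt{502114810}$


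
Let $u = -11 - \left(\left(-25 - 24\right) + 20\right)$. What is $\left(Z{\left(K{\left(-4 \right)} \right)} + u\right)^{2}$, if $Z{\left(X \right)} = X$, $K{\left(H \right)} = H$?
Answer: $196$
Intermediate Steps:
$u = 18$ ($u = -11 - \left(-49 + 20\right) = -11 - -29 = -11 + 29 = 18$)
$\left(Z{\left(K{\left(-4 \right)} \right)} + u\right)^{2} = \left(-4 + 18\right)^{2} = 14^{2} = 196$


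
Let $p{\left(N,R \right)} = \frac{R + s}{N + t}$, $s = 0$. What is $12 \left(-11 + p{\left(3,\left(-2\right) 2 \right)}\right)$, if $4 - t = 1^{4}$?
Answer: $-140$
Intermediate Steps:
$t = 3$ ($t = 4 - 1^{4} = 4 - 1 = 3$)
$p{\left(N,R \right)} = \frac{R}{3 + N}$ ($p{\left(N,R \right)} = \frac{R + 0}{N + 3} = \frac{R}{3 + N}$)
$12 \left(-11 + p{\left(3,\left(-2\right) 2 \right)}\right) = 12 \left(-11 + \frac{\left(-2\right) 2}{3 + 3}\right) = 12 \left(-11 - \frac{4}{6}\right) = 12 \left(-11 - \frac{2}{3}\right) = 12 \left(- \frac{35}{3}\right) = -140$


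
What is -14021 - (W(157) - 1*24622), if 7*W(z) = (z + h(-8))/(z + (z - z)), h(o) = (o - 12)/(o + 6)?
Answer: 11650332/1099 ≈ 10601.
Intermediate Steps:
h(o) = (-12 + o)/(6 + o)
W(z) = (10 + z)/(7*z) (W(z) = ((z + (-12 - 8)/(6 - 8))/(z + (z - z)))/7 = ((z - 20/(-2))/(z + 0))/7 = ((z - 1/2*(-20))/z)/7 = ((z + 10)/z)/7 = ((10 + z)/z)/7 = (10 + z)/(7*z))
-14021 - (W(157) - 1*24622) = -14021 - ((1/7)*(10 + 157)/157 - 1*24622) = -14021 - ((1/7)*(1/157)*167 - 24622) = -14021 - (167/1099 - 24622) = -14021 - 1*(-27059411/1099) = -14021 + 27059411/1099 = 11650332/1099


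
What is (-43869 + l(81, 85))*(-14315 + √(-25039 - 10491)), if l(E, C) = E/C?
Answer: 10675508592/17 - 3728784*I*√35530/85 ≈ 6.2797e+8 - 8.2689e+6*I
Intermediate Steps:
(-43869 + l(81, 85))*(-14315 + √(-25039 - 10491)) = (-43869 + 81/85)*(-14315 + √(-25039 - 10491)) = (-43869 + 81*(1/85))*(-14315 + √(-35530)) = (-43869 + 81/85)*(-14315 + I*√35530) = -3728784*(-14315 + I*√35530)/85 = 10675508592/17 - 3728784*I*√35530/85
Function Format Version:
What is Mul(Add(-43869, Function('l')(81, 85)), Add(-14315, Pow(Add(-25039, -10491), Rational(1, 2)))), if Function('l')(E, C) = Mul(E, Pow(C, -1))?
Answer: Add(Rational(10675508592, 17), Mul(Rational(-3728784, 85), I, Pow(35530, Rational(1, 2)))) ≈ Add(6.2797e+8, Mul(-8.2689e+6, I))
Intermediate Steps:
Mul(Add(-43869, Function('l')(81, 85)), Add(-14315, Pow(Add(-25039, -10491), Rational(1, 2)))) = Mul(Add(-43869, Mul(81, Pow(85, -1))), Add(-14315, Pow(Add(-25039, -10491), Rational(1, 2)))) = Mul(Add(-43869, Mul(81, Rational(1, 85))), Add(-14315, Pow(-35530, Rational(1, 2)))) = Mul(Add(-43869, Rational(81, 85)), Add(-14315, Mul(I, Pow(35530, Rational(1, 2))))) = Mul(Rational(-3728784, 85), Add(-14315, Mul(I, Pow(35530, Rational(1, 2))))) = Add(Rational(10675508592, 17), Mul(Rational(-3728784, 85), I, Pow(35530, Rational(1, 2))))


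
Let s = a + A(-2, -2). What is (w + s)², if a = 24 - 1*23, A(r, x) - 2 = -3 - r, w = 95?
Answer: 9409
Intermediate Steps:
A(r, x) = -1 - r (A(r, x) = 2 + (-3 - r) = -1 - r)
a = 1 (a = 24 - 23 = 1)
s = 2 (s = 1 + (-1 - 1*(-2)) = 1 + (-1 + 2) = 1 + 1 = 2)
(w + s)² = (95 + 2)² = 97² = 9409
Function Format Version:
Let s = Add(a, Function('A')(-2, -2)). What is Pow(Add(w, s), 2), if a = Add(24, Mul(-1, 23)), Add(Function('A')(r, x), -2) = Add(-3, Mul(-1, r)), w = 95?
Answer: 9409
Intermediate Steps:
Function('A')(r, x) = Add(-1, Mul(-1, r)) (Function('A')(r, x) = Add(2, Add(-3, Mul(-1, r))) = Add(-1, Mul(-1, r)))
a = 1 (a = Add(24, -23) = 1)
s = 2 (s = Add(1, Add(-1, Mul(-1, -2))) = Add(1, Add(-1, 2)) = Add(1, 1) = 2)
Pow(Add(w, s), 2) = Pow(Add(95, 2), 2) = Pow(97, 2) = 9409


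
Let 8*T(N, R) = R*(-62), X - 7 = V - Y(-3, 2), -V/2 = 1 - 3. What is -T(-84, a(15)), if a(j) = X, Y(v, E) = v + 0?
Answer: 217/2 ≈ 108.50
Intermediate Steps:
Y(v, E) = v
V = 4 (V = -2*(1 - 3) = -2*(-2) = 4)
X = 14 (X = 7 + (4 - 1*(-3)) = 7 + (4 + 3) = 7 + 7 = 14)
a(j) = 14
T(N, R) = -31*R/4 (T(N, R) = (R*(-62))/8 = (-62*R)/8 = -31*R/4)
-T(-84, a(15)) = -(-31)*14/4 = -1*(-217/2) = 217/2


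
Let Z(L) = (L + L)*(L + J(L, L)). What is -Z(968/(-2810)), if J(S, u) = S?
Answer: -937024/1974025 ≈ -0.47468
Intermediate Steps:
Z(L) = 4*L² (Z(L) = (L + L)*(L + L) = (2*L)*(2*L) = 4*L²)
-Z(968/(-2810)) = -4*(968/(-2810))² = -4*(968*(-1/2810))² = -4*(-484/1405)² = -4*234256/1974025 = -1*937024/1974025 = -937024/1974025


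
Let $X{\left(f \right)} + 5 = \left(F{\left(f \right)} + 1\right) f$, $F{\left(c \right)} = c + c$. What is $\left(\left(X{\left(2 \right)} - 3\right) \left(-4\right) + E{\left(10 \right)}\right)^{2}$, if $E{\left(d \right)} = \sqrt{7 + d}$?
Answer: $\left(8 - \sqrt{17}\right)^{2} \approx 15.03$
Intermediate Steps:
$F{\left(c \right)} = 2 c$
$X{\left(f \right)} = -5 + f \left(1 + 2 f\right)$ ($X{\left(f \right)} = -5 + \left(2 f + 1\right) f = -5 + \left(1 + 2 f\right) f = -5 + f \left(1 + 2 f\right)$)
$\left(\left(X{\left(2 \right)} - 3\right) \left(-4\right) + E{\left(10 \right)}\right)^{2} = \left(\left(\left(-5 + 2 + 2 \cdot 2^{2}\right) - 3\right) \left(-4\right) + \sqrt{7 + 10}\right)^{2} = \left(\left(\left(-5 + 2 + 2 \cdot 4\right) - 3\right) \left(-4\right) + \sqrt{17}\right)^{2} = \left(\left(\left(-5 + 2 + 8\right) - 3\right) \left(-4\right) + \sqrt{17}\right)^{2} = \left(\left(5 - 3\right) \left(-4\right) + \sqrt{17}\right)^{2} = \left(2 \left(-4\right) + \sqrt{17}\right)^{2} = \left(-8 + \sqrt{17}\right)^{2}$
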